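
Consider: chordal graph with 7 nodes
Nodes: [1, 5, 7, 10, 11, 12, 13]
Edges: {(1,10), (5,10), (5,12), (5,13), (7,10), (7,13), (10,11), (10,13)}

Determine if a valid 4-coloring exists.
Yes, G is 4-colorable

A valid 4-coloring: color 1: [10, 12]; color 2: [1, 5, 7, 11]; color 3: [13].
(χ(G) = 3 ≤ 4.)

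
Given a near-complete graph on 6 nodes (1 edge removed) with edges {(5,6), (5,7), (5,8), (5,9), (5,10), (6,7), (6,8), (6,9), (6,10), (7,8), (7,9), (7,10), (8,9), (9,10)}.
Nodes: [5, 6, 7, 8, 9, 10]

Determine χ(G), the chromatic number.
Clique number ω(G) = 5 (lower bound: χ ≥ ω).
The clique on [5, 6, 7, 8, 9] has size 5, forcing χ ≥ 5, and the coloring below uses 5 colors, so χ(G) = 5.
A valid 5-coloring: color 1: [9]; color 2: [6]; color 3: [5]; color 4: [7]; color 5: [8, 10].

χ(G) = 5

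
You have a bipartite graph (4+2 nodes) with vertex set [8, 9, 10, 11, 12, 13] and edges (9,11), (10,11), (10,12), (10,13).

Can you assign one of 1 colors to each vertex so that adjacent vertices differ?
No, G is not 1-colorable

Edge (9,11) forces its endpoints to differ, so 1 color is not enough.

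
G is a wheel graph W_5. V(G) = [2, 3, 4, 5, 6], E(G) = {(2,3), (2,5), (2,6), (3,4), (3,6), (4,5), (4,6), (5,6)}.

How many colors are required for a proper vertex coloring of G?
Clique number ω(G) = 3 (lower bound: χ ≥ ω).
The clique on [2, 3, 6] has size 3, forcing χ ≥ 3, and the coloring below uses 3 colors, so χ(G) = 3.
A valid 3-coloring: color 1: [6]; color 2: [3, 5]; color 3: [2, 4].

χ(G) = 3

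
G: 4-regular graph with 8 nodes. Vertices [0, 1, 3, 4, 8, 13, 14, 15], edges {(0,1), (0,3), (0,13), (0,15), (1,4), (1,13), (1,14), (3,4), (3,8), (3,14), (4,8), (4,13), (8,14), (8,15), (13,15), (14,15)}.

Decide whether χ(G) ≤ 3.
Yes, G is 3-colorable

A valid 3-coloring: color 1: [0, 4, 14]; color 2: [1, 3, 15]; color 3: [8, 13].
(χ(G) = 3 ≤ 3.)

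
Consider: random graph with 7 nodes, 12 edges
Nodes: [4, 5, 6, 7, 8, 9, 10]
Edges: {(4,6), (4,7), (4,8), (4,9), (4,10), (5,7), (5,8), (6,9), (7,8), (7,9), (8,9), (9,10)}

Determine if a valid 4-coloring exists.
A valid 4-coloring: color 1: [4, 5]; color 2: [9]; color 3: [6, 7, 10]; color 4: [8].
(χ(G) = 4 ≤ 4.)

Yes, G is 4-colorable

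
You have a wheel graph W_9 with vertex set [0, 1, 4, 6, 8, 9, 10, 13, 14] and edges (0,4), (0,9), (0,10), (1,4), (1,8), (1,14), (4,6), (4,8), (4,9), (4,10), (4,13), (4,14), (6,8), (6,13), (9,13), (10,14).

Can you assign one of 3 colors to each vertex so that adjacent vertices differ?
A valid 3-coloring: color 1: [4]; color 2: [1, 6, 9, 10]; color 3: [0, 8, 13, 14].
(χ(G) = 3 ≤ 3.)

Yes, G is 3-colorable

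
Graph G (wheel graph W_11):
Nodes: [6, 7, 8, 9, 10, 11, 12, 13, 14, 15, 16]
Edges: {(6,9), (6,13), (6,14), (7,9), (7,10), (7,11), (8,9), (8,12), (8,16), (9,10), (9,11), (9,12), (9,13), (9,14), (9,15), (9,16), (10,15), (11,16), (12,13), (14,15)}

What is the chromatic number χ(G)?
Clique number ω(G) = 3 (lower bound: χ ≥ ω).
The clique on [6, 9, 13] has size 3, forcing χ ≥ 3, and the coloring below uses 3 colors, so χ(G) = 3.
A valid 3-coloring: color 1: [9]; color 2: [6, 7, 12, 15, 16]; color 3: [8, 10, 11, 13, 14].

χ(G) = 3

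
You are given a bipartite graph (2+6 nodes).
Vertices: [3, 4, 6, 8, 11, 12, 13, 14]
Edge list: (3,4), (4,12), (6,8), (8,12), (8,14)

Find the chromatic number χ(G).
χ(G) = 2

Clique number ω(G) = 2 (lower bound: χ ≥ ω).
The graph is bipartite (no odd cycle), so 2 colors suffice: χ(G) = 2.
A valid 2-coloring: color 1: [4, 8, 11, 13]; color 2: [3, 6, 12, 14].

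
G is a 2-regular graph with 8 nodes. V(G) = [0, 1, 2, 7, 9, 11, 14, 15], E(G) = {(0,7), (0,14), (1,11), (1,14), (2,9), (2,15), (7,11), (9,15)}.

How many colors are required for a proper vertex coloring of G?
Clique number ω(G) = 3 (lower bound: χ ≥ ω).
The clique on [2, 9, 15] has size 3, forcing χ ≥ 3, and the coloring below uses 3 colors, so χ(G) = 3.
A valid 3-coloring: color 1: [0, 11, 15]; color 2: [2, 7, 14]; color 3: [1, 9].

χ(G) = 3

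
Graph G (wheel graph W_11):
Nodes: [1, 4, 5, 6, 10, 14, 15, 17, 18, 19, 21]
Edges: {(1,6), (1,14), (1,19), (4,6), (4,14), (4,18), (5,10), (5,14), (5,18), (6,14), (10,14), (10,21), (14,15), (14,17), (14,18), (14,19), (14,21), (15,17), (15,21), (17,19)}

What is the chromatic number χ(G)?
χ(G) = 3

Clique number ω(G) = 3 (lower bound: χ ≥ ω).
The clique on [1, 14, 19] has size 3, forcing χ ≥ 3, and the coloring below uses 3 colors, so χ(G) = 3.
A valid 3-coloring: color 1: [14]; color 2: [1, 4, 5, 17, 21]; color 3: [6, 10, 15, 18, 19].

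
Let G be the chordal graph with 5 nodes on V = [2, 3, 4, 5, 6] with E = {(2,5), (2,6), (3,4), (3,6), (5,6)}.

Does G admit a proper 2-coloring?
No, G is not 2-colorable

The clique on vertices [2, 5, 6] has size 3 > 2, so it alone needs 3 colors.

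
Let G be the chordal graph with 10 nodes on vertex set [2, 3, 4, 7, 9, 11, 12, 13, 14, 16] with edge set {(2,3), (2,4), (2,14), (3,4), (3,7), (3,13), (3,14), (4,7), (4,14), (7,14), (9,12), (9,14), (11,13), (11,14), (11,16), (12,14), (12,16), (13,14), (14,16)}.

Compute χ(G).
Clique number ω(G) = 4 (lower bound: χ ≥ ω).
The clique on [2, 3, 4, 14] has size 4, forcing χ ≥ 4, and the coloring below uses 4 colors, so χ(G) = 4.
A valid 4-coloring: color 1: [14]; color 2: [3, 11, 12]; color 3: [4, 9, 13, 16]; color 4: [2, 7].

χ(G) = 4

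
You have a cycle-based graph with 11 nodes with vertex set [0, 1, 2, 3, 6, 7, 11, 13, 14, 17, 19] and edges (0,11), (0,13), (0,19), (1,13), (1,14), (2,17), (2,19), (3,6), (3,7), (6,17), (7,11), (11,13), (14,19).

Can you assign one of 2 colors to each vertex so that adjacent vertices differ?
No, G is not 2-colorable

The clique on vertices [0, 11, 13] has size 3 > 2, so it alone needs 3 colors.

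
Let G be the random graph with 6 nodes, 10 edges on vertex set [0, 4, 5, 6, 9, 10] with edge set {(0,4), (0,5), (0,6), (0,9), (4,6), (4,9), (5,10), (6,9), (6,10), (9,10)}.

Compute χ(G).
Clique number ω(G) = 4 (lower bound: χ ≥ ω).
The clique on [0, 4, 6, 9] has size 4, forcing χ ≥ 4, and the coloring below uses 4 colors, so χ(G) = 4.
A valid 4-coloring: color 1: [5, 9]; color 2: [0, 10]; color 3: [6]; color 4: [4].

χ(G) = 4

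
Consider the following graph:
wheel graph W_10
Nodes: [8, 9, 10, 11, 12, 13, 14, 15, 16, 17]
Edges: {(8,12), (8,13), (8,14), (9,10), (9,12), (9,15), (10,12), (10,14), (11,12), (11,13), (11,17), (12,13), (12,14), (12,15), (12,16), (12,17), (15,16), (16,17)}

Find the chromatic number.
Clique number ω(G) = 3 (lower bound: χ ≥ ω).
Odd cycle [11, 17, 16, 15, 9, 10, 14, 8, 13] needs 3 colors (χ ≥ 3).
Vertex 12 is adjacent to every vertex of [8, 9, 10, 11, 13, 14, 15, 16, 17], which already need 3 colors among themselves, so 12 needs a new color (χ ≥ 4).
The coloring below uses 4 colors, so χ(G) = 4.
A valid 4-coloring: color 1: [12]; color 2: [8, 9, 11, 16]; color 3: [10, 13, 15, 17]; color 4: [14].

χ(G) = 4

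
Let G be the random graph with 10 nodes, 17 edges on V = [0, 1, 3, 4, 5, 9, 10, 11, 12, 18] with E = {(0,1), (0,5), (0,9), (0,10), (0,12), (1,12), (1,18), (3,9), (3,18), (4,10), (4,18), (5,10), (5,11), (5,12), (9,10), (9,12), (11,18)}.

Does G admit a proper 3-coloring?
Yes, G is 3-colorable

A valid 3-coloring: color 1: [0, 18]; color 2: [1, 4, 5, 9]; color 3: [3, 10, 11, 12].
(χ(G) = 3 ≤ 3.)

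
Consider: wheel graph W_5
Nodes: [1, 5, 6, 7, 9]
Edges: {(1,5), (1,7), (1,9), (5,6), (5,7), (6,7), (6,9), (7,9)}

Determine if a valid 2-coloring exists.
No, G is not 2-colorable

The clique on vertices [1, 7, 9] has size 3 > 2, so it alone needs 3 colors.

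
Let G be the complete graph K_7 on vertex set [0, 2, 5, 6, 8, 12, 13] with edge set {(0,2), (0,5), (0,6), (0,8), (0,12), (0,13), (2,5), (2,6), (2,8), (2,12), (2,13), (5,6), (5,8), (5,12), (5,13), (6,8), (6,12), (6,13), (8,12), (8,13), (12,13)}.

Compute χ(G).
χ(G) = 7

Clique number ω(G) = 7 (lower bound: χ ≥ ω).
The clique on [0, 2, 5, 6, 8, 12, 13] has size 7, forcing χ ≥ 7, and the coloring below uses 7 colors, so χ(G) = 7.
A valid 7-coloring: color 1: [2]; color 2: [12]; color 3: [13]; color 4: [5]; color 5: [6]; color 6: [8]; color 7: [0].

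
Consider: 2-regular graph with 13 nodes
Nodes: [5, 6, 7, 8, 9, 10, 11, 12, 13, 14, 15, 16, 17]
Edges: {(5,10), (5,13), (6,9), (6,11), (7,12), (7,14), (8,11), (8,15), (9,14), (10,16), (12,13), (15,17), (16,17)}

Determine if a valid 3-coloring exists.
A valid 3-coloring: color 1: [5, 6, 8, 12, 14, 16]; color 2: [7, 9, 10, 11, 13, 15]; color 3: [17].
(χ(G) = 3 ≤ 3.)

Yes, G is 3-colorable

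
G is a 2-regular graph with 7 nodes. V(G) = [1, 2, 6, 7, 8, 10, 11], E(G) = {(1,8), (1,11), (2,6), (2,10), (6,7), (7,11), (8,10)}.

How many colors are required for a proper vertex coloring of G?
χ(G) = 3

Clique number ω(G) = 2 (lower bound: χ ≥ ω).
Odd cycle [1, 8, 10, 2, 6, 7, 11] needs 3 colors (χ ≥ 3).
The coloring below uses 3 colors, so χ(G) = 3.
A valid 3-coloring: color 1: [1, 2, 7]; color 2: [6, 8, 11]; color 3: [10].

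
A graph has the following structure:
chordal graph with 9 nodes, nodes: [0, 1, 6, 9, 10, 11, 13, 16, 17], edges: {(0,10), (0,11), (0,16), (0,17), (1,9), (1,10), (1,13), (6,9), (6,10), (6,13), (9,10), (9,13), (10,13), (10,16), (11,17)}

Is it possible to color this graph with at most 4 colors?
Yes, G is 4-colorable

A valid 4-coloring: color 1: [10, 17]; color 2: [0, 13]; color 3: [9, 11, 16]; color 4: [1, 6].
(χ(G) = 4 ≤ 4.)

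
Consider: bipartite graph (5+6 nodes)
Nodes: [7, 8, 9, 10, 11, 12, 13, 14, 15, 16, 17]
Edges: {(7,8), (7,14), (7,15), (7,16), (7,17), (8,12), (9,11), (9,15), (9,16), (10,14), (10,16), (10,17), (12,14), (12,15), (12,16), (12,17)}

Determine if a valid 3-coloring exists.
A valid 3-coloring: color 1: [7, 9, 10, 12, 13]; color 2: [8, 11, 14, 15, 16, 17].
(χ(G) = 2 ≤ 3.)

Yes, G is 3-colorable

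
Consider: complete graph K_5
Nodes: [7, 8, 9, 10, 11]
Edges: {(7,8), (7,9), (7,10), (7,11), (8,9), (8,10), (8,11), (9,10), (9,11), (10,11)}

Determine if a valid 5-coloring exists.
Yes, G is 5-colorable

A valid 5-coloring: color 1: [9]; color 2: [8]; color 3: [7]; color 4: [10]; color 5: [11].
(χ(G) = 5 ≤ 5.)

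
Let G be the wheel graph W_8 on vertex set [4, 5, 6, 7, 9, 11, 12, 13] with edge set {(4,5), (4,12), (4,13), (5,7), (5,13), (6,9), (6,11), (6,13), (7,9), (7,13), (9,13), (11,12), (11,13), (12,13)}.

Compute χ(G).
χ(G) = 4

Clique number ω(G) = 3 (lower bound: χ ≥ ω).
Odd cycle [7, 5, 4, 12, 11, 6, 9] needs 3 colors (χ ≥ 3).
Vertex 13 is adjacent to every vertex of [4, 5, 6, 7, 9, 11, 12], which already need 3 colors among themselves, so 13 needs a new color (χ ≥ 4).
The coloring below uses 4 colors, so χ(G) = 4.
A valid 4-coloring: color 1: [13]; color 2: [4, 6, 7]; color 3: [5, 9, 12]; color 4: [11].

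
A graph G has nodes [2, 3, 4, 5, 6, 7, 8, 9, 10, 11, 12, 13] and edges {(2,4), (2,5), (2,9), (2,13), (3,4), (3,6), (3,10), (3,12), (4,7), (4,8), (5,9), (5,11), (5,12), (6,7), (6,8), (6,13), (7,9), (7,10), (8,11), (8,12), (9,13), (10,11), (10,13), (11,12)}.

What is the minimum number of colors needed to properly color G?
Clique number ω(G) = 3 (lower bound: χ ≥ ω).
The clique on [2, 5, 9] has size 3, forcing χ ≥ 3, and the coloring below uses 3 colors, so χ(G) = 3.
A valid 3-coloring: color 1: [3, 5, 7, 8, 13]; color 2: [2, 6, 10, 12]; color 3: [4, 9, 11].

χ(G) = 3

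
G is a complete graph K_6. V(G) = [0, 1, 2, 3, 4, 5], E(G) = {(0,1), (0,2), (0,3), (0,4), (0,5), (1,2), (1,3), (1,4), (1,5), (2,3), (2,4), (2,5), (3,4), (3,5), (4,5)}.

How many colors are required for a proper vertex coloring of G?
χ(G) = 6

Clique number ω(G) = 6 (lower bound: χ ≥ ω).
The clique on [0, 1, 2, 3, 4, 5] has size 6, forcing χ ≥ 6, and the coloring below uses 6 colors, so χ(G) = 6.
A valid 6-coloring: color 1: [1]; color 2: [2]; color 3: [0]; color 4: [3]; color 5: [4]; color 6: [5].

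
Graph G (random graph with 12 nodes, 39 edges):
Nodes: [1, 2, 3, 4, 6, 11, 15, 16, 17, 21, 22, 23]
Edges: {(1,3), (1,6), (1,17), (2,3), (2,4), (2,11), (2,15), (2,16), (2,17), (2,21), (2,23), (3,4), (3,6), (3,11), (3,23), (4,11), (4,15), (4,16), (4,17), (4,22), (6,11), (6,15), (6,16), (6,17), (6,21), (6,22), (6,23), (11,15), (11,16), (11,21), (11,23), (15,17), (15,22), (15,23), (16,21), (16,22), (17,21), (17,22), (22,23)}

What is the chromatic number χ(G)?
χ(G) = 5

Clique number ω(G) = 4 (lower bound: χ ≥ ω).
Suppose a proper 4-coloring c exists. The clique [2, 3, 4, 11] takes 4 distinct colors; by symmetry let c(2) = 1, c(3) = 2, c(4) = 3, c(11) = 4.
- Vertex 15: neighbors [2, 4, 11] already have colors [1, 3, 4] ⇒ c(15) = 2.
- Vertex 17: neighbors [2, 15, 4] already have colors [1, 2, 3] ⇒ c(17) = 4.
- Vertex 16: neighbors [2, 4, 11] already have colors [1, 3, 4] ⇒ c(16) = 2.
- Vertex 22: neighbors [15, 4, 17] already have colors [2, 3, 4] ⇒ c(22) = 1.
- Vertex 6: neighbors [22, 3, 11] already have colors [1, 2, 4] ⇒ c(6) = 3.
- Vertex 21: neighbors [2, 16, 6, 11] already have colors [1, 2, 3, 4] — all 4 colors blocked. Contradiction.
The forced assignments end in a contradiction, so G has no proper 4-coloring (χ ≥ 5).
The coloring below uses 5 colors, so χ(G) = 5.
A valid 5-coloring: color 1: [2, 6]; color 2: [11, 17]; color 3: [3, 15, 16]; color 4: [1, 4, 21, 23]; color 5: [22].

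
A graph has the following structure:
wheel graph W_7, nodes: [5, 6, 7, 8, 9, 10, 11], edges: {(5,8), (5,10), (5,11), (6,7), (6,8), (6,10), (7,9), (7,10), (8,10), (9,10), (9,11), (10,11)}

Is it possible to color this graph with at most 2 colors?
No, G is not 2-colorable

The clique on vertices [9, 10, 11] has size 3 > 2, so it alone needs 3 colors.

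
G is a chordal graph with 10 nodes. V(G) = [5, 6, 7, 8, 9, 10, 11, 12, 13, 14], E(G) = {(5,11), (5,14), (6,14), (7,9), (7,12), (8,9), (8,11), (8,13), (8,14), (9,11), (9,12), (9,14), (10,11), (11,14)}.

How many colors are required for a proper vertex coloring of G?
Clique number ω(G) = 4 (lower bound: χ ≥ ω).
The clique on [8, 9, 11, 14] has size 4, forcing χ ≥ 4, and the coloring below uses 4 colors, so χ(G) = 4.
A valid 4-coloring: color 1: [7, 10, 13, 14]; color 2: [6, 11, 12]; color 3: [5, 9]; color 4: [8].

χ(G) = 4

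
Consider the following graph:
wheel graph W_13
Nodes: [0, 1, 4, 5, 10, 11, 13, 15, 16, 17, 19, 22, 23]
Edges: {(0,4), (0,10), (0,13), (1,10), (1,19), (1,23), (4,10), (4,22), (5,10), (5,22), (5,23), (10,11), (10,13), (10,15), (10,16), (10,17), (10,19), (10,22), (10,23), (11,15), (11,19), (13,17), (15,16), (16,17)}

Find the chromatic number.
χ(G) = 3

Clique number ω(G) = 3 (lower bound: χ ≥ ω).
The clique on [0, 4, 10] has size 3, forcing χ ≥ 3, and the coloring below uses 3 colors, so χ(G) = 3.
A valid 3-coloring: color 1: [10]; color 2: [0, 15, 17, 19, 22, 23]; color 3: [1, 4, 5, 11, 13, 16].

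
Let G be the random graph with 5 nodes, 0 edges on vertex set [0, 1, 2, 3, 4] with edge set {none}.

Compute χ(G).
χ(G) = 1

Clique number ω(G) = 1 (lower bound: χ ≥ ω).
The graph has no edges, so one color suffices: χ(G) = 1.
A valid 1-coloring: color 1: [0, 1, 2, 3, 4].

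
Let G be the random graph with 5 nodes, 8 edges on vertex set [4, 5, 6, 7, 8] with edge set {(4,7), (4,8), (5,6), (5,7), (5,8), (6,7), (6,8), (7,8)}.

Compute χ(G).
Clique number ω(G) = 4 (lower bound: χ ≥ ω).
The clique on [5, 6, 7, 8] has size 4, forcing χ ≥ 4, and the coloring below uses 4 colors, so χ(G) = 4.
A valid 4-coloring: color 1: [7]; color 2: [8]; color 3: [4, 5]; color 4: [6].

χ(G) = 4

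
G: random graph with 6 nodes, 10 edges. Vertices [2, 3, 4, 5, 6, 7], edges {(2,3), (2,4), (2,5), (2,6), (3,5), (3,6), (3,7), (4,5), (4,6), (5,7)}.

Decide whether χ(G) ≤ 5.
Yes, G is 5-colorable

A valid 5-coloring: color 1: [5, 6]; color 2: [2, 7]; color 3: [3, 4].
(χ(G) = 3 ≤ 5.)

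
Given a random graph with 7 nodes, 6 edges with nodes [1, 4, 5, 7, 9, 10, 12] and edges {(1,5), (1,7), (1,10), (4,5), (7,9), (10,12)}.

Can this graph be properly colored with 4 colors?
A valid 4-coloring: color 1: [1, 4, 9, 12]; color 2: [5, 7, 10].
(χ(G) = 2 ≤ 4.)

Yes, G is 4-colorable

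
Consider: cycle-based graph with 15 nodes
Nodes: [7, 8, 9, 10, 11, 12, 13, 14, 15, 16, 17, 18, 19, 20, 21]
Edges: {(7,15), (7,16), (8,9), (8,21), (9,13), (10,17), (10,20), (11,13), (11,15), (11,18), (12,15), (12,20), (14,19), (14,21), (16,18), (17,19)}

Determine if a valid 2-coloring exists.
No, G is not 2-colorable

Odd cycle [7, 16, 18, 11, 15] needs 3 colors (χ ≥ 3).
Hence χ(G) ≥ 3 > 2, so no proper 2-coloring exists.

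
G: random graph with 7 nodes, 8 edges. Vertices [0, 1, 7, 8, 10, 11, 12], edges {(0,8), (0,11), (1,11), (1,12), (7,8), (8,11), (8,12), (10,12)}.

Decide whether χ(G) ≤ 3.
A valid 3-coloring: color 1: [1, 8, 10]; color 2: [7, 11, 12]; color 3: [0].
(χ(G) = 3 ≤ 3.)

Yes, G is 3-colorable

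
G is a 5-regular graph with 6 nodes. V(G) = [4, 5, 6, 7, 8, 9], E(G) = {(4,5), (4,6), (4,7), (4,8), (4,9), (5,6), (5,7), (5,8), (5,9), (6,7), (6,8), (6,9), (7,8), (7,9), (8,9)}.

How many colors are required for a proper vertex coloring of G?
χ(G) = 6

Clique number ω(G) = 6 (lower bound: χ ≥ ω).
The clique on [4, 5, 6, 7, 8, 9] has size 6, forcing χ ≥ 6, and the coloring below uses 6 colors, so χ(G) = 6.
A valid 6-coloring: color 1: [8]; color 2: [6]; color 3: [5]; color 4: [9]; color 5: [4]; color 6: [7].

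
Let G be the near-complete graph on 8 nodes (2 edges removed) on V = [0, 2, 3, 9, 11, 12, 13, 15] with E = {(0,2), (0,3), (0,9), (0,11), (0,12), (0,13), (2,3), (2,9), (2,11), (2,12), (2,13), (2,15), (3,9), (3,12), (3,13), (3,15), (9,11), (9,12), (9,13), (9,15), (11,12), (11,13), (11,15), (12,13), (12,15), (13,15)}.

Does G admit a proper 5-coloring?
The clique on vertices [0, 2, 9, 11, 12, 13] has size 6 > 5, so it alone needs 6 colors.

No, G is not 5-colorable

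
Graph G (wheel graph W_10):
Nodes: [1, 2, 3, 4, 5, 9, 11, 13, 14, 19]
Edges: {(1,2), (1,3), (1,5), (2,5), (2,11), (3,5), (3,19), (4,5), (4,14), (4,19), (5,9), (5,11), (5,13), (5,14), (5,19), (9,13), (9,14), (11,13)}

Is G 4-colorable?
Yes, G is 4-colorable

A valid 4-coloring: color 1: [5]; color 2: [2, 3, 4, 13]; color 3: [1, 9, 11, 19]; color 4: [14].
(χ(G) = 4 ≤ 4.)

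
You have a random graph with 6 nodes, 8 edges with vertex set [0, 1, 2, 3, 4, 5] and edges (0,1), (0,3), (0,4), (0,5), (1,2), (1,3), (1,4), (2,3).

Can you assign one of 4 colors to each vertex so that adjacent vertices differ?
Yes, G is 4-colorable

A valid 4-coloring: color 1: [1, 5]; color 2: [0, 2]; color 3: [3, 4].
(χ(G) = 3 ≤ 4.)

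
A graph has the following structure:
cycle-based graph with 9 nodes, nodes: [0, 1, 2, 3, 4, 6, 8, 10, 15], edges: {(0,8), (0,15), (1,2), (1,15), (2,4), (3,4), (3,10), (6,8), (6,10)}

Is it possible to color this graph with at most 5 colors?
A valid 5-coloring: color 1: [4, 8, 10, 15]; color 2: [0, 2, 3, 6]; color 3: [1].
(χ(G) = 3 ≤ 5.)

Yes, G is 5-colorable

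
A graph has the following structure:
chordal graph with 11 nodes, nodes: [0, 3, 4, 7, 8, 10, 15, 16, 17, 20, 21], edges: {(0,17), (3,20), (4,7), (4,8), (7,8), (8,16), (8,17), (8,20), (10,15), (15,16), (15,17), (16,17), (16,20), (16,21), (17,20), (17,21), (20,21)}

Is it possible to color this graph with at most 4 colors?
A valid 4-coloring: color 1: [3, 7, 10, 17]; color 2: [0, 4, 16]; color 3: [15, 20]; color 4: [8, 21].
(χ(G) = 4 ≤ 4.)

Yes, G is 4-colorable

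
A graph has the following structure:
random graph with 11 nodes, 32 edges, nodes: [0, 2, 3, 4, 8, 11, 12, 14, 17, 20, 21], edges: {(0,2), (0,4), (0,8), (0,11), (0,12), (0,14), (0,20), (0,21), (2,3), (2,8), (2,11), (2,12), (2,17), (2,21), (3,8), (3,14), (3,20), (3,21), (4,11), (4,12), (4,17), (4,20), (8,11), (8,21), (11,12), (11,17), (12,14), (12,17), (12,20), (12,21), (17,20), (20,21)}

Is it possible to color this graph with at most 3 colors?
No, G is not 3-colorable

The clique on vertices [0, 2, 8, 11] has size 4 > 3, so it alone needs 4 colors.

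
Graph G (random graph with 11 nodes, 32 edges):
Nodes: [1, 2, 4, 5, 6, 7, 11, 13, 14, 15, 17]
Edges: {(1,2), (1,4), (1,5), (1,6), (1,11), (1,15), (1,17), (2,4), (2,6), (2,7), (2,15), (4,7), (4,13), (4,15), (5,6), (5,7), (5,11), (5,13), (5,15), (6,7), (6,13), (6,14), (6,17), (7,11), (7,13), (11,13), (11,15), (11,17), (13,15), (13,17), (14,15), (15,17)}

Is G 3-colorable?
No, G is not 3-colorable

The clique on vertices [1, 2, 4, 15] has size 4 > 3, so it alone needs 4 colors.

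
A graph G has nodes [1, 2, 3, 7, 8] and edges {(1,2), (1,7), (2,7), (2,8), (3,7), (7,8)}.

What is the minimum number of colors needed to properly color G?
χ(G) = 3

Clique number ω(G) = 3 (lower bound: χ ≥ ω).
The clique on [2, 7, 8] has size 3, forcing χ ≥ 3, and the coloring below uses 3 colors, so χ(G) = 3.
A valid 3-coloring: color 1: [7]; color 2: [2, 3]; color 3: [1, 8].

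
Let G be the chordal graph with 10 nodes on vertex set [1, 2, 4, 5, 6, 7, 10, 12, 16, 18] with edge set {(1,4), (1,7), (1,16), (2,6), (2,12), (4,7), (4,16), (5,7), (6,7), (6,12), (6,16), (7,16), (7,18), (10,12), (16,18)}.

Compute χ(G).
Clique number ω(G) = 4 (lower bound: χ ≥ ω).
The clique on [1, 4, 7, 16] has size 4, forcing χ ≥ 4, and the coloring below uses 4 colors, so χ(G) = 4.
A valid 4-coloring: color 1: [7, 12]; color 2: [2, 5, 10, 16]; color 3: [1, 6, 18]; color 4: [4].

χ(G) = 4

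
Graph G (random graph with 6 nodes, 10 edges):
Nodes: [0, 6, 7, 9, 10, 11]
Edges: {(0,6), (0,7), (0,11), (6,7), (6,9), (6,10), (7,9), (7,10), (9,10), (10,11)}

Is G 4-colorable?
A valid 4-coloring: color 1: [0, 10]; color 2: [6, 11]; color 3: [7]; color 4: [9].
(χ(G) = 4 ≤ 4.)

Yes, G is 4-colorable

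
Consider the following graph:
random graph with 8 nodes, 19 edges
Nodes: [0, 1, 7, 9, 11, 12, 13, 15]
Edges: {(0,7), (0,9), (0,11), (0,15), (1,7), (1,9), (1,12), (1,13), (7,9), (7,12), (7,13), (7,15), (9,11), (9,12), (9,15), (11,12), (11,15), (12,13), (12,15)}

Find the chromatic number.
Clique number ω(G) = 4 (lower bound: χ ≥ ω).
The clique on [0, 9, 11, 15] has size 4, forcing χ ≥ 4, and the coloring below uses 4 colors, so χ(G) = 4.
A valid 4-coloring: color 1: [9, 13]; color 2: [0, 12]; color 3: [7, 11]; color 4: [1, 15].

χ(G) = 4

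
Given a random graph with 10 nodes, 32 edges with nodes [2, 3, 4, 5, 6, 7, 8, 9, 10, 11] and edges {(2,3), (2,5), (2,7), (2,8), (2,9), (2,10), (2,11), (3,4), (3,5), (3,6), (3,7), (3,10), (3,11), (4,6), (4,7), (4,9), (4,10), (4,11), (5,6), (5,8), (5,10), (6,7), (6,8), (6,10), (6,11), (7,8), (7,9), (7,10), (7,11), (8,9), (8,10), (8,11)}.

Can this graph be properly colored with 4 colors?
No, G is not 4-colorable

The clique on vertices [3, 4, 6, 7, 10] has size 5 > 4, so it alone needs 5 colors.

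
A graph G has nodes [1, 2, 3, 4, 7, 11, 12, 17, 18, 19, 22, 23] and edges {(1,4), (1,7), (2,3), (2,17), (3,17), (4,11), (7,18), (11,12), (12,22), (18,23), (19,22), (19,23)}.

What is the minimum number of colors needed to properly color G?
χ(G) = 3

Clique number ω(G) = 3 (lower bound: χ ≥ ω).
The clique on [2, 3, 17] has size 3, forcing χ ≥ 3, and the coloring below uses 3 colors, so χ(G) = 3.
A valid 3-coloring: color 1: [3, 4, 12, 18, 19]; color 2: [2, 7, 11, 22, 23]; color 3: [1, 17].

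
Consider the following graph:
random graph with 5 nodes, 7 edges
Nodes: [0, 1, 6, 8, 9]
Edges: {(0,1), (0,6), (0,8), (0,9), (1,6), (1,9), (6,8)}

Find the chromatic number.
χ(G) = 3

Clique number ω(G) = 3 (lower bound: χ ≥ ω).
The clique on [0, 6, 8] has size 3, forcing χ ≥ 3, and the coloring below uses 3 colors, so χ(G) = 3.
A valid 3-coloring: color 1: [0]; color 2: [6, 9]; color 3: [1, 8].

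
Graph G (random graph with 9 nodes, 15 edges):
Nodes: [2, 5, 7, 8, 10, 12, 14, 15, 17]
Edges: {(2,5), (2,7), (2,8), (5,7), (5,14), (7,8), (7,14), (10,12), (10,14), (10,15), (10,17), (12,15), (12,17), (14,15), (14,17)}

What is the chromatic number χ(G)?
χ(G) = 3

Clique number ω(G) = 3 (lower bound: χ ≥ ω).
The clique on [2, 7, 8] has size 3, forcing χ ≥ 3, and the coloring below uses 3 colors, so χ(G) = 3.
A valid 3-coloring: color 1: [2, 12, 14]; color 2: [7, 10]; color 3: [5, 8, 15, 17].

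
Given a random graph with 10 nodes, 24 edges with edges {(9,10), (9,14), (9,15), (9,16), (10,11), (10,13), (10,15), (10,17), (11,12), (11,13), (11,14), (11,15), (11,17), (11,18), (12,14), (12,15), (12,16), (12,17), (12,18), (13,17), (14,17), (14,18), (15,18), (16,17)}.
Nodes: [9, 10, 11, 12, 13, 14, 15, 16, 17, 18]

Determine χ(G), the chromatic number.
Clique number ω(G) = 4 (lower bound: χ ≥ ω).
The clique on [10, 11, 13, 17] has size 4, forcing χ ≥ 4, and the coloring below uses 4 colors, so χ(G) = 4.
A valid 4-coloring: color 1: [9, 11]; color 2: [17, 18]; color 3: [10, 12]; color 4: [13, 14, 15, 16].

χ(G) = 4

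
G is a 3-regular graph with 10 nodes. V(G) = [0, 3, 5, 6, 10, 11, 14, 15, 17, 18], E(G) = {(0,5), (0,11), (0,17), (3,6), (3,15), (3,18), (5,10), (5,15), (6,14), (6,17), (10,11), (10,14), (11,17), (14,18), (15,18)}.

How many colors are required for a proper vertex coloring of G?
Clique number ω(G) = 3 (lower bound: χ ≥ ω).
The clique on [0, 11, 17] has size 3, forcing χ ≥ 3, and the coloring below uses 3 colors, so χ(G) = 3.
A valid 3-coloring: color 1: [0, 6, 10, 18]; color 2: [14, 15, 17]; color 3: [3, 5, 11].

χ(G) = 3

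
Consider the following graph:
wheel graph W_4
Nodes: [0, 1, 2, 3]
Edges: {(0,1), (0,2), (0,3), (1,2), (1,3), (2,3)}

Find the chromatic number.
χ(G) = 4

Clique number ω(G) = 4 (lower bound: χ ≥ ω).
The clique on [0, 1, 2, 3] has size 4, forcing χ ≥ 4, and the coloring below uses 4 colors, so χ(G) = 4.
A valid 4-coloring: color 1: [3]; color 2: [1]; color 3: [0]; color 4: [2].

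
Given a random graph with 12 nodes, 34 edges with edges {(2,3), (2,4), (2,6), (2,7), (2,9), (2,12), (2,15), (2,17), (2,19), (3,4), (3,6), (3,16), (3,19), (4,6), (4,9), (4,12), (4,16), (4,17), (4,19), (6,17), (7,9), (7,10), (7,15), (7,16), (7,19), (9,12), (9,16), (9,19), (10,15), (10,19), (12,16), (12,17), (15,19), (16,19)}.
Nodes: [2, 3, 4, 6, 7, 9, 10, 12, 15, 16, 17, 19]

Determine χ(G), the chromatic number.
Clique number ω(G) = 4 (lower bound: χ ≥ ω).
The clique on [4, 9, 16, 19] has size 4, forcing χ ≥ 4, and the coloring below uses 4 colors, so χ(G) = 4.
A valid 4-coloring: color 1: [2, 10, 16]; color 2: [4, 7]; color 3: [6, 12, 19]; color 4: [3, 9, 15, 17].

χ(G) = 4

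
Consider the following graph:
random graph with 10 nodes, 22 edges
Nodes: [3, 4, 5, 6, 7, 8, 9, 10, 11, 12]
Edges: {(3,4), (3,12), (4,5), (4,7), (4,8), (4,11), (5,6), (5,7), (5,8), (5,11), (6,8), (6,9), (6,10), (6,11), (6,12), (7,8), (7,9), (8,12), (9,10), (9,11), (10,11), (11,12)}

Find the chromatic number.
Clique number ω(G) = 4 (lower bound: χ ≥ ω).
The clique on [4, 5, 7, 8] has size 4, forcing χ ≥ 4, and the coloring below uses 4 colors, so χ(G) = 4.
A valid 4-coloring: color 1: [3, 8, 11]; color 2: [4, 6]; color 3: [5, 9, 12]; color 4: [7, 10].

χ(G) = 4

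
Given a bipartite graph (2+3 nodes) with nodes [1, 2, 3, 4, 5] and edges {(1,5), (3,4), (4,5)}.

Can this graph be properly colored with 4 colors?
A valid 4-coloring: color 1: [2, 3, 5]; color 2: [1, 4].
(χ(G) = 2 ≤ 4.)

Yes, G is 4-colorable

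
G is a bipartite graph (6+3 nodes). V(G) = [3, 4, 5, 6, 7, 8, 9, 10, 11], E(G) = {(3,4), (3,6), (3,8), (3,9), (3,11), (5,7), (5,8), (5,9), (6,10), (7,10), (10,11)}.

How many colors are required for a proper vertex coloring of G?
Clique number ω(G) = 2 (lower bound: χ ≥ ω).
The graph is bipartite (no odd cycle), so 2 colors suffice: χ(G) = 2.
A valid 2-coloring: color 1: [3, 5, 10]; color 2: [4, 6, 7, 8, 9, 11].

χ(G) = 2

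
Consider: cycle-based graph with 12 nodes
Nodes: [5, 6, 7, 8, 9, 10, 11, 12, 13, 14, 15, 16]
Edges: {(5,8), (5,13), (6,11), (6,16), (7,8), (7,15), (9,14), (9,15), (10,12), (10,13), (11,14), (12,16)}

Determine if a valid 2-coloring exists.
A valid 2-coloring: color 1: [6, 8, 12, 13, 14, 15]; color 2: [5, 7, 9, 10, 11, 16].
(χ(G) = 2 ≤ 2.)

Yes, G is 2-colorable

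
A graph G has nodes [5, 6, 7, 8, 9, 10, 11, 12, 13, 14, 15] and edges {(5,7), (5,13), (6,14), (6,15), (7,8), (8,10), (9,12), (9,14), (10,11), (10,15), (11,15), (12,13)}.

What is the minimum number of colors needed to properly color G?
Clique number ω(G) = 3 (lower bound: χ ≥ ω).
The clique on [10, 11, 15] has size 3, forcing χ ≥ 3, and the coloring below uses 3 colors, so χ(G) = 3.
A valid 3-coloring: color 1: [5, 8, 12, 14, 15]; color 2: [6, 7, 9, 10, 13]; color 3: [11].

χ(G) = 3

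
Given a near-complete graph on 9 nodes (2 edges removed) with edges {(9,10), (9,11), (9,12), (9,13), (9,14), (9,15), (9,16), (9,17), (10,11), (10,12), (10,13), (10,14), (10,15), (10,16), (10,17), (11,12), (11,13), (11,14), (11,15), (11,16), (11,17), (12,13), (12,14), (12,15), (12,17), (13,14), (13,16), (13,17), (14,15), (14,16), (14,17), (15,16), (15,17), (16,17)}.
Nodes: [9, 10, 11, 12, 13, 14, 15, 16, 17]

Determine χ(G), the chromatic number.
Clique number ω(G) = 7 (lower bound: χ ≥ ω).
The clique on [9, 10, 11, 13, 14, 16, 17] has size 7, forcing χ ≥ 7, and the coloring below uses 7 colors, so χ(G) = 7.
A valid 7-coloring: color 1: [11]; color 2: [17]; color 3: [14]; color 4: [10]; color 5: [9]; color 6: [12, 16]; color 7: [13, 15].

χ(G) = 7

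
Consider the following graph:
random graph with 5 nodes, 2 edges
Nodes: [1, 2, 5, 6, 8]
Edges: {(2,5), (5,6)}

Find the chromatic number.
χ(G) = 2

Clique number ω(G) = 2 (lower bound: χ ≥ ω).
The graph is bipartite (no odd cycle), so 2 colors suffice: χ(G) = 2.
A valid 2-coloring: color 1: [1, 5, 8]; color 2: [2, 6].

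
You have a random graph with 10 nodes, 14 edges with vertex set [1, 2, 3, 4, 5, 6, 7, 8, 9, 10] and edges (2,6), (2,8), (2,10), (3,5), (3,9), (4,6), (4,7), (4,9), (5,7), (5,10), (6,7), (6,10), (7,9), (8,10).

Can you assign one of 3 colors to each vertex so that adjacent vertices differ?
Yes, G is 3-colorable

A valid 3-coloring: color 1: [1, 3, 7, 10]; color 2: [5, 6, 8, 9]; color 3: [2, 4].
(χ(G) = 3 ≤ 3.)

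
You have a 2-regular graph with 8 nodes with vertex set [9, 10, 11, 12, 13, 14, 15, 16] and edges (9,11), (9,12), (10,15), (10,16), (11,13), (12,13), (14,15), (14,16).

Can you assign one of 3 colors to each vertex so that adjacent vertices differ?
Yes, G is 3-colorable

A valid 3-coloring: color 1: [9, 13, 15, 16]; color 2: [10, 11, 12, 14].
(χ(G) = 2 ≤ 3.)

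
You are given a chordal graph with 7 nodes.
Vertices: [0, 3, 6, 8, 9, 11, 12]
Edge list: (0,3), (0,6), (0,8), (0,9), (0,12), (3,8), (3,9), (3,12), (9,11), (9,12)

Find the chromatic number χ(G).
χ(G) = 4

Clique number ω(G) = 4 (lower bound: χ ≥ ω).
The clique on [0, 3, 9, 12] has size 4, forcing χ ≥ 4, and the coloring below uses 4 colors, so χ(G) = 4.
A valid 4-coloring: color 1: [0, 11]; color 2: [3, 6]; color 3: [8, 9]; color 4: [12].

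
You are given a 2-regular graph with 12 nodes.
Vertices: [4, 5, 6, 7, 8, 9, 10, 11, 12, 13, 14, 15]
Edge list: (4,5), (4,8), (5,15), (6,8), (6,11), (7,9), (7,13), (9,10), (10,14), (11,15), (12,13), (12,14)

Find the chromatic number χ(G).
Clique number ω(G) = 2 (lower bound: χ ≥ ω).
The graph is bipartite (no odd cycle), so 2 colors suffice: χ(G) = 2.
A valid 2-coloring: color 1: [5, 7, 8, 10, 11, 12]; color 2: [4, 6, 9, 13, 14, 15].

χ(G) = 2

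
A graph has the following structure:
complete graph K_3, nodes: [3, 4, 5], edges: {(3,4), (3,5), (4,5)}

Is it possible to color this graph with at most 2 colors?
The clique on vertices [3, 4, 5] has size 3 > 2, so it alone needs 3 colors.

No, G is not 2-colorable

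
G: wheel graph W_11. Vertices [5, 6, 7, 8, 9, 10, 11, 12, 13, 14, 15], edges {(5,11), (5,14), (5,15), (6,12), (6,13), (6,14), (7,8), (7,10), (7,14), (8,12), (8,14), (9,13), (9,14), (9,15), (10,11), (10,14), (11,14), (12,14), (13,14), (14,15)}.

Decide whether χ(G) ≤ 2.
The clique on vertices [5, 11, 14] has size 3 > 2, so it alone needs 3 colors.

No, G is not 2-colorable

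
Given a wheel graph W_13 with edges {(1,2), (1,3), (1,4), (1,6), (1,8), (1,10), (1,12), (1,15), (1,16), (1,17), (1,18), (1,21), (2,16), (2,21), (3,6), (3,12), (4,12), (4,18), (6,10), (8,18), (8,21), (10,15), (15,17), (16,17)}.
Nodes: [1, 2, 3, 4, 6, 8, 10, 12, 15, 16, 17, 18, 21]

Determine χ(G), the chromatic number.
Clique number ω(G) = 3 (lower bound: χ ≥ ω).
The clique on [1, 2, 16] has size 3, forcing χ ≥ 3, and the coloring below uses 3 colors, so χ(G) = 3.
A valid 3-coloring: color 1: [1]; color 2: [2, 3, 4, 8, 10, 17]; color 3: [6, 12, 15, 16, 18, 21].

χ(G) = 3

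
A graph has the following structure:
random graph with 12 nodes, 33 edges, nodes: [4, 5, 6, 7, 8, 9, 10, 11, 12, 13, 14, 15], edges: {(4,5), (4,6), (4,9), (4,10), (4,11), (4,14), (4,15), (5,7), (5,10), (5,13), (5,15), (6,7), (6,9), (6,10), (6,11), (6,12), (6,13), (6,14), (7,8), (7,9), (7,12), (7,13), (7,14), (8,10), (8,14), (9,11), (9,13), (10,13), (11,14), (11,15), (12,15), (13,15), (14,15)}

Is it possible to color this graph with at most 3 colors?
No, G is not 3-colorable

The clique on vertices [6, 7, 9, 13] has size 4 > 3, so it alone needs 4 colors.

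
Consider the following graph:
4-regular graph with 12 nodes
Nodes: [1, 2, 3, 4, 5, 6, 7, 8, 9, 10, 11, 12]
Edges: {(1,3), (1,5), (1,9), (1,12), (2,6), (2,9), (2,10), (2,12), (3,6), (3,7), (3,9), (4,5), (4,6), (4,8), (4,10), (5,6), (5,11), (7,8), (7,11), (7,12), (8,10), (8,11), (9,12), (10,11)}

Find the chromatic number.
Clique number ω(G) = 3 (lower bound: χ ≥ ω).
The clique on [1, 3, 9] has size 3, forcing χ ≥ 3, and the coloring below uses 3 colors, so χ(G) = 3.
A valid 3-coloring: color 1: [1, 2, 4, 11]; color 2: [6, 7, 9, 10]; color 3: [3, 5, 8, 12].

χ(G) = 3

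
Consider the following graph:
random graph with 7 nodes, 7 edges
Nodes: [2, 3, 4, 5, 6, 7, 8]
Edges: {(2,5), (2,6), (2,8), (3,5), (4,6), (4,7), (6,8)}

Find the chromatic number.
Clique number ω(G) = 3 (lower bound: χ ≥ ω).
The clique on [2, 6, 8] has size 3, forcing χ ≥ 3, and the coloring below uses 3 colors, so χ(G) = 3.
A valid 3-coloring: color 1: [2, 3, 4]; color 2: [5, 6, 7]; color 3: [8].

χ(G) = 3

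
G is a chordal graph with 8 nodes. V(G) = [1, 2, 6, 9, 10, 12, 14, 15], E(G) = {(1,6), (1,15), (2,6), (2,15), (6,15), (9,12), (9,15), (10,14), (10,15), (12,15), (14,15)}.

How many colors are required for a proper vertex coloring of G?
χ(G) = 3

Clique number ω(G) = 3 (lower bound: χ ≥ ω).
The clique on [1, 6, 15] has size 3, forcing χ ≥ 3, and the coloring below uses 3 colors, so χ(G) = 3.
A valid 3-coloring: color 1: [15]; color 2: [6, 9, 10]; color 3: [1, 2, 12, 14].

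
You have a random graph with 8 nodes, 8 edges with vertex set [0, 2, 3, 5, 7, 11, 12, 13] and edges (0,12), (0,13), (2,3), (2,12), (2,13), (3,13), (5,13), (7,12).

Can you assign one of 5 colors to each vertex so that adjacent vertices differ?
A valid 5-coloring: color 1: [11, 12, 13]; color 2: [0, 2, 5, 7]; color 3: [3].
(χ(G) = 3 ≤ 5.)

Yes, G is 5-colorable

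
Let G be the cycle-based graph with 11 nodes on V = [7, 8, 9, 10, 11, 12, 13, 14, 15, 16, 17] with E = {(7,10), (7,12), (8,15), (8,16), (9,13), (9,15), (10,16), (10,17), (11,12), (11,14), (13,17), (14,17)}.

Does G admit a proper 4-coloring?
A valid 4-coloring: color 1: [7, 8, 9, 11, 17]; color 2: [10, 12, 13, 14, 15]; color 3: [16].
(χ(G) = 3 ≤ 4.)

Yes, G is 4-colorable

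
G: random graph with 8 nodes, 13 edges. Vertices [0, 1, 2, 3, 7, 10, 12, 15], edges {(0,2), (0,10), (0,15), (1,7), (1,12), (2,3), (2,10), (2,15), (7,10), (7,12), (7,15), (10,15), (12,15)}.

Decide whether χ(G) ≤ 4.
A valid 4-coloring: color 1: [1, 3, 15]; color 2: [10, 12]; color 3: [2, 7]; color 4: [0].
(χ(G) = 4 ≤ 4.)

Yes, G is 4-colorable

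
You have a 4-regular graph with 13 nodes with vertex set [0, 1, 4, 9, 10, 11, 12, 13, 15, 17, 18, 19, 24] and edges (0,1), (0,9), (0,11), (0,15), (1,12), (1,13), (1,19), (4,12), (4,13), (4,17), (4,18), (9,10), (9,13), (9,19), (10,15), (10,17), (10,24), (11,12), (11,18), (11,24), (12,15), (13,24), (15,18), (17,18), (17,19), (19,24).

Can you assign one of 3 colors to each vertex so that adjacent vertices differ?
Yes, G is 3-colorable

A valid 3-coloring: color 1: [11, 13, 15, 17]; color 2: [1, 4, 9, 24]; color 3: [0, 10, 12, 18, 19].
(χ(G) = 3 ≤ 3.)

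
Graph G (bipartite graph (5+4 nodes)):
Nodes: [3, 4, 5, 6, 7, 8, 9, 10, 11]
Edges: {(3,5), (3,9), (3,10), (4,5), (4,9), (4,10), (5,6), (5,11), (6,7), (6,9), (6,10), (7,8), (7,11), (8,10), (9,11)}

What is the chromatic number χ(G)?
χ(G) = 2

Clique number ω(G) = 2 (lower bound: χ ≥ ω).
The graph is bipartite (no odd cycle), so 2 colors suffice: χ(G) = 2.
A valid 2-coloring: color 1: [3, 4, 6, 8, 11]; color 2: [5, 7, 9, 10].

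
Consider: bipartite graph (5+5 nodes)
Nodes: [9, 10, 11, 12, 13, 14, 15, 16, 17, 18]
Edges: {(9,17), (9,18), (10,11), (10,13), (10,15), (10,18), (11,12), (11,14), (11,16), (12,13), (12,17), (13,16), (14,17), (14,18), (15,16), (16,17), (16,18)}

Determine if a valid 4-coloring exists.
Yes, G is 4-colorable

A valid 4-coloring: color 1: [9, 10, 12, 14, 16]; color 2: [11, 13, 15, 17, 18].
(χ(G) = 2 ≤ 4.)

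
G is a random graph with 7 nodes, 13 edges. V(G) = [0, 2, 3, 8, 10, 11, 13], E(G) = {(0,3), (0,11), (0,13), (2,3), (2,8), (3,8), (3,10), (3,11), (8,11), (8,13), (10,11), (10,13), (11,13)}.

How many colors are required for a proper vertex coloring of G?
χ(G) = 3

Clique number ω(G) = 3 (lower bound: χ ≥ ω).
The clique on [2, 3, 8] has size 3, forcing χ ≥ 3, and the coloring below uses 3 colors, so χ(G) = 3.
A valid 3-coloring: color 1: [2, 11]; color 2: [3, 13]; color 3: [0, 8, 10].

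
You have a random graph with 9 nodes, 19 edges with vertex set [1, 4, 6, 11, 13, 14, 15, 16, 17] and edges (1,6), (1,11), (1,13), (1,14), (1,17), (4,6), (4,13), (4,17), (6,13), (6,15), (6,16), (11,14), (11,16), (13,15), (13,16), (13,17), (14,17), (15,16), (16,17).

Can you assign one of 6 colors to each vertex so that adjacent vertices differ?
A valid 6-coloring: color 1: [13, 14]; color 2: [6, 11, 17]; color 3: [1, 4, 16]; color 4: [15].
(χ(G) = 4 ≤ 6.)

Yes, G is 6-colorable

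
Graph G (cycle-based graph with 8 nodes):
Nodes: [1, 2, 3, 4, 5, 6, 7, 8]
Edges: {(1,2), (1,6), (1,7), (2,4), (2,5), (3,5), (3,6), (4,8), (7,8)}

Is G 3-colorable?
A valid 3-coloring: color 1: [1, 3, 4]; color 2: [2, 6, 7]; color 3: [5, 8].
(χ(G) = 3 ≤ 3.)

Yes, G is 3-colorable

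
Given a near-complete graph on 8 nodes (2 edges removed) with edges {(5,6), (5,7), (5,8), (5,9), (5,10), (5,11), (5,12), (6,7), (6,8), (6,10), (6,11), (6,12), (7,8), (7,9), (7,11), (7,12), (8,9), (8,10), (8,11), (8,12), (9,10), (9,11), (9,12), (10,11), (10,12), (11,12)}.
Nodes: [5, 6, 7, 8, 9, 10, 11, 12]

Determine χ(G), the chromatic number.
χ(G) = 6

Clique number ω(G) = 6 (lower bound: χ ≥ ω).
The clique on [5, 8, 9, 10, 11, 12] has size 6, forcing χ ≥ 6, and the coloring below uses 6 colors, so χ(G) = 6.
A valid 6-coloring: color 1: [5]; color 2: [12]; color 3: [8]; color 4: [11]; color 5: [6, 9]; color 6: [7, 10].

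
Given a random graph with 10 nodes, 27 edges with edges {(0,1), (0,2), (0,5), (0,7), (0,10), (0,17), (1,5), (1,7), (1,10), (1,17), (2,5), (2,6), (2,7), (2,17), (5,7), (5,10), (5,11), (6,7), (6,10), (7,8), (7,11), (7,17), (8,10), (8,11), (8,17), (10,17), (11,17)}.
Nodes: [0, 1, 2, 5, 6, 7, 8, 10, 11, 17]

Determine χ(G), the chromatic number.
Clique number ω(G) = 4 (lower bound: χ ≥ ω).
The clique on [0, 1, 10, 17] has size 4, forcing χ ≥ 4, and the coloring below uses 4 colors, so χ(G) = 4.
A valid 4-coloring: color 1: [7, 10]; color 2: [5, 6, 17]; color 3: [0, 8]; color 4: [1, 2, 11].

χ(G) = 4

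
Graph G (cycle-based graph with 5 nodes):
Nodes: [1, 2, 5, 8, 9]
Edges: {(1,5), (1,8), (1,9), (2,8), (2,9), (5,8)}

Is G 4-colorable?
Yes, G is 4-colorable

A valid 4-coloring: color 1: [1, 2]; color 2: [8, 9]; color 3: [5].
(χ(G) = 3 ≤ 4.)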